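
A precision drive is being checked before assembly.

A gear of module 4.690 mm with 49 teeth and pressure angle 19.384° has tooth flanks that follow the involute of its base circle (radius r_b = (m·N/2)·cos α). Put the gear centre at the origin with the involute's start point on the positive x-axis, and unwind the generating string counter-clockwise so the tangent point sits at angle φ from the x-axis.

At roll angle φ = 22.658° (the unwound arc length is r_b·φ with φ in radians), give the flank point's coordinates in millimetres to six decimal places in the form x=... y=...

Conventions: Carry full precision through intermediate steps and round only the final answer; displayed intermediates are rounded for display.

recognized (one wheel, involute flank): single-mesh tooth geometry, m = 4.690, N = 49
pitch radius r_p = m·N/2 = 4.690·49/2 = 114.905000
base radius r_b = r_p·cos α = 114.905000·cos 19.384° = 108.391654
roll angle φ = 22.658° = 0.39545670 rad
x = r_b·(cos φ + φ·sin φ) = 116.538629
y = r_b·(sin φ − φ·cos φ) = 2.199705

x=116.538629 y=2.199705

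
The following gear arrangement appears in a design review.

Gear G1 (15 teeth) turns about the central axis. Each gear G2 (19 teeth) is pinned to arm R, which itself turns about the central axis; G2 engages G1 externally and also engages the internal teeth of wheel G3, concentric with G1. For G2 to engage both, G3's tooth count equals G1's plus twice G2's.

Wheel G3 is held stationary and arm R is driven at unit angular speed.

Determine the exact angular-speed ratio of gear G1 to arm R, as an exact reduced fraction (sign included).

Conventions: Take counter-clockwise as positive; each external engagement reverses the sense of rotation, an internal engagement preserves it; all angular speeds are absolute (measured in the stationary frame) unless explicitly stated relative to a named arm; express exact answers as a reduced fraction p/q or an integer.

topology: planetary set — G1 15T / G2 19T / G3 53T, arm = carrier (Willis)
ring teeth: 15 + 2·19 = 53
15(ω_sun−ω_arm) = −53(ω_ring−ω_arm),  ω_ring = 0, ω_arm = 1
ω_sun = 1 − (53/15)(0−1) = 68/15
ω_out/ω_in = 68/15

68/15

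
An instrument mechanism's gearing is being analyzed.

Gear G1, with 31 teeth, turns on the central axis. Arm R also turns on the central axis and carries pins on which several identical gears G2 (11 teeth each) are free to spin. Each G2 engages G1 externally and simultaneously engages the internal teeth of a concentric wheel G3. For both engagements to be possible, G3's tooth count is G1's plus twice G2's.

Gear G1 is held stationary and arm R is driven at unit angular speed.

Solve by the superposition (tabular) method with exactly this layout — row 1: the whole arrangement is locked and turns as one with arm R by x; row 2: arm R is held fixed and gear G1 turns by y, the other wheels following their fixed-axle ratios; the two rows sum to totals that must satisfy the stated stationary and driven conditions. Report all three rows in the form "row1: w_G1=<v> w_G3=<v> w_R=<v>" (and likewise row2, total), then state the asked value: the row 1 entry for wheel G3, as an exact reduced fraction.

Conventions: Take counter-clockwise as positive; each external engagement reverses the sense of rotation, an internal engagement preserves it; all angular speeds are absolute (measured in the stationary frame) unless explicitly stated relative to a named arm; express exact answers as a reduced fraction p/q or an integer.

topology: planetary set — G1 31T / G2 11T / G3 53T, arm = carrier (Willis)
superposition row 1 [locked train]: every member turns x
row 2 — arm fixed, fixed-axis ratios: sun y, ring −(31/53)·y, arm 0
boundary: total ω_sun = x + y = 0 and total ω_arm = x = 1  ⇒  y = -1, x = 1
row 2 ring = −(31/53)·(-1) = 31/53
totals (row 1 + row 2): sun 1 + (-1) = 0, ring 1 + 31/53 = 84/53, arm 1 + 0 = 1
asked cell (row1, ring) = 1

row1: w_G1=1 w_G3=1 w_R=1
row2: w_G1=-1 w_G3=31/53 w_R=0
total: w_G1=0 w_G3=84/53 w_R=1
asked value: 1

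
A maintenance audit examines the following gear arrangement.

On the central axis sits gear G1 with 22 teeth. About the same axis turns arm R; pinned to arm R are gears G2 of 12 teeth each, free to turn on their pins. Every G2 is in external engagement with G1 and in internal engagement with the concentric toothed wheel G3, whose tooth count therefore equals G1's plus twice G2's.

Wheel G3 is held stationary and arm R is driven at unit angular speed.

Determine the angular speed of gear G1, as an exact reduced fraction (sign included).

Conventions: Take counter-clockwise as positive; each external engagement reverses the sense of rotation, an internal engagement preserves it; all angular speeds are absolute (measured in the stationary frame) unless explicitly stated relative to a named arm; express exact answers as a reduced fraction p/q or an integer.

34/11

class = planetary set [G3 = 22+2·12 = 46; Willis about the carrier]
ring teeth: 22 + 2·12 = 46
22(ω_sun−ω_arm) = −46(ω_ring−ω_arm),  ω_ring = 0, ω_arm = 1
ω_sun = 1 − (46/22)(0−1) = 34/11
exact speed ratio = 34/11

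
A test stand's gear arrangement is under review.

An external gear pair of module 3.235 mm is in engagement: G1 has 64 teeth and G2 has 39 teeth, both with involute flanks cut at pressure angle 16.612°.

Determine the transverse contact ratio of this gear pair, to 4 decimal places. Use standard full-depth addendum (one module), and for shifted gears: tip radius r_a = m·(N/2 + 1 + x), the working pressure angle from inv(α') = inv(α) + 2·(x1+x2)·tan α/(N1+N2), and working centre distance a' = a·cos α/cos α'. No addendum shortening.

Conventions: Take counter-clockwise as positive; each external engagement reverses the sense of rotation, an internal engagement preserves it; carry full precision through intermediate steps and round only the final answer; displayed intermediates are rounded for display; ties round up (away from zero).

recognized (one external pair, fixed centres): single-mesh tooth geometry, m = 3.235, N1 = 64, N2 = 39
base radii: r_b1 = 99.199357, r_b2 = 60.449608
tip radii: r_a1 = 106.755000, r_a2 = 66.317500
no profile shift: α' = α, a' = a
action lengths: √(r_a1²−r_b1²) = 39.447657, √(r_a2²−r_b2²) = 27.273718
base pitch p_b = π·m·cos α = 9.738874
CR = (39.447657 + 27.273718 − 166.602500·sin 16.61200°)/9.738874 = 1.960344
contact ratio ≈ 1.9603

1.9603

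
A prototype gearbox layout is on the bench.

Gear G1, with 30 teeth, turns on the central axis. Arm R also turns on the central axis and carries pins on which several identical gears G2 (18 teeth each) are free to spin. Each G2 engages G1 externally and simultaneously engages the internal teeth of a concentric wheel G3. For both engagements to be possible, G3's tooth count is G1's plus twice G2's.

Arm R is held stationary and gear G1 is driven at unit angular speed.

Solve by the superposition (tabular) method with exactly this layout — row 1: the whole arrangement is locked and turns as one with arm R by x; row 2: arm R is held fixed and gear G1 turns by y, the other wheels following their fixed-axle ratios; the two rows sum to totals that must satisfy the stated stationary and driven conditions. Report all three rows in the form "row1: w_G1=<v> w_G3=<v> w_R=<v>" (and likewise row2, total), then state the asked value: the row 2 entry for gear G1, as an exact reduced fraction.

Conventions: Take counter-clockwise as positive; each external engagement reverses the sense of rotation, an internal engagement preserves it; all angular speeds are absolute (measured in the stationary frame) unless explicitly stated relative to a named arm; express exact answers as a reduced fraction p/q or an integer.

recognized (axles ride arm R): planetary set, 30/18/66 teeth
superposition row 1 [locked train]: every member turns x
superposition row 2 [arm held]: sun y, ring −(30/66)·y, arm 0
boundary: total ω_arm = x = 0 and total ω_sun = x + y = 1  ⇒  y = 1, x = 0
row 2 ring = −(30/66)·1 = -5/11
totals (row 1 + row 2): sun 0 + 1 = 1, ring 0 + (-5/11) = -5/11, arm 0 + 0 = 0
asked cell (row2, sun) = 1

row1: w_G1=0 w_G3=0 w_R=0
row2: w_G1=1 w_G3=-5/11 w_R=0
total: w_G1=1 w_G3=-5/11 w_R=0
asked value: 1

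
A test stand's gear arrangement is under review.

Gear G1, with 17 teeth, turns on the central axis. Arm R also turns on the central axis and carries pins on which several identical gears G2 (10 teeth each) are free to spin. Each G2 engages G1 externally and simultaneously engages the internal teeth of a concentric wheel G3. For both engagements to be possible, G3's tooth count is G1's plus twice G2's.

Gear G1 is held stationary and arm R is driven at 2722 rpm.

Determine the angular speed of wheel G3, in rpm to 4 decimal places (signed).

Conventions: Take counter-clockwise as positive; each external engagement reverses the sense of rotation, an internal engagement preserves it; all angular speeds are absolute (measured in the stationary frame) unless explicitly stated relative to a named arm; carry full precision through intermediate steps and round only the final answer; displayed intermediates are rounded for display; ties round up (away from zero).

topology: planetary set — G1 17T / G2 10T / G3 37T, arm = carrier (Willis)
normalise by the input: solve with ω_arm = 1, then scale by 2722 rpm
ring teeth: 17 + 2·10 = 37
17(ω_sun−ω_arm) = −37(ω_ring−ω_arm),  ω_sun = 0, ω_arm = 1
ω_ring = 1 − (17/37)(0−1) = 54/37
scale: ω_ring = 54/37 × 2722 rpm = +3972.6486 rpm

+3972.6486 rpm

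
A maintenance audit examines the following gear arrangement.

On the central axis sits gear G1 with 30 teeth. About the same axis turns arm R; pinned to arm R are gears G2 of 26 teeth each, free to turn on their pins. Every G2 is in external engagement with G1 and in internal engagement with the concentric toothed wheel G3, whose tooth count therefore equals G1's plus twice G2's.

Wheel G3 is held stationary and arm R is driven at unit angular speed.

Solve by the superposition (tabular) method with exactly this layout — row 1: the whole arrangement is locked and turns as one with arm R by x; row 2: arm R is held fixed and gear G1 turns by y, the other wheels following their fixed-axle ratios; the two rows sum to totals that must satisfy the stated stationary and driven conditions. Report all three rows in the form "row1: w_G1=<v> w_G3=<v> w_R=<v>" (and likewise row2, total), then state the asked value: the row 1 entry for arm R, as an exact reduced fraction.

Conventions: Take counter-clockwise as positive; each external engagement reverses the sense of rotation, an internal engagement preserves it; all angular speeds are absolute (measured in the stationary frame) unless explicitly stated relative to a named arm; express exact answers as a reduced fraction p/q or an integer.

planetary set (30T centre, 26T on arm, 82T internal) — Willis relation
row 1 — lock + rotate with arm: ω_sun = ω_ring = ω_arm = x
row 2: sun turns y, ring = −(30/82)·y, arm 0
boundary: total ω_ring = x − (30/82)·y = 0 and total ω_arm = x = 1  ⇒  y = 41/15, x = 1
row 2 ring = −(30/82)·41/15 = -1
totals (row 1 + row 2): sun 1 + 41/15 = 56/15, ring 1 + (-1) = 0, arm 1 + 0 = 1
asked cell (row1, arm) = 1

row1: w_G1=1 w_G3=1 w_R=1
row2: w_G1=41/15 w_G3=-1 w_R=0
total: w_G1=56/15 w_G3=0 w_R=1
asked value: 1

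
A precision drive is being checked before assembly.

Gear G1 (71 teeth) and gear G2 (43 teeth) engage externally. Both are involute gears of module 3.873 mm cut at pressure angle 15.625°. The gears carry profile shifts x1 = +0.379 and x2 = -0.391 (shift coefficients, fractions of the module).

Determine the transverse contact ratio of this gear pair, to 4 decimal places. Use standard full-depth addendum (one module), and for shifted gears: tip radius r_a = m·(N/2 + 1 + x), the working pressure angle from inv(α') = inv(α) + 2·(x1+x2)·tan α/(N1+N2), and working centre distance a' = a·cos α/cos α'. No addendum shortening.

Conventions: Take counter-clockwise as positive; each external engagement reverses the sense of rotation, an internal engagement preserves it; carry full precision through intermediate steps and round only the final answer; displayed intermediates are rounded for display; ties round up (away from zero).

2.0733

single-mesh involute tooth geometry (71T engaging 43T at module 3.873)
base radii: r_b1 = 132.410520, r_b2 = 80.192287
tip radii: r_a1 = 142.832367, r_a2 = 85.628157
inv(α') = inv(15.625°) + 2·(+0.379-0.391)·tan α/(71+43) = 0.00690885  ⇒  α' = 15.58174°
a' = a·cos α / cos α' = 220.7610·cos 15.625°/cos 15.58174° = 220.714461
action lengths: √(r_a1²−r_b1²) = 53.558745, √(r_a2²−r_b2²) = 30.022964
base pitch p_b = π·m·cos α = 11.717744
CR = (53.558745 + 30.022964 − 220.714461·sin 15.58174°)/11.717744 = 2.073347
contact ratio ≈ 2.0733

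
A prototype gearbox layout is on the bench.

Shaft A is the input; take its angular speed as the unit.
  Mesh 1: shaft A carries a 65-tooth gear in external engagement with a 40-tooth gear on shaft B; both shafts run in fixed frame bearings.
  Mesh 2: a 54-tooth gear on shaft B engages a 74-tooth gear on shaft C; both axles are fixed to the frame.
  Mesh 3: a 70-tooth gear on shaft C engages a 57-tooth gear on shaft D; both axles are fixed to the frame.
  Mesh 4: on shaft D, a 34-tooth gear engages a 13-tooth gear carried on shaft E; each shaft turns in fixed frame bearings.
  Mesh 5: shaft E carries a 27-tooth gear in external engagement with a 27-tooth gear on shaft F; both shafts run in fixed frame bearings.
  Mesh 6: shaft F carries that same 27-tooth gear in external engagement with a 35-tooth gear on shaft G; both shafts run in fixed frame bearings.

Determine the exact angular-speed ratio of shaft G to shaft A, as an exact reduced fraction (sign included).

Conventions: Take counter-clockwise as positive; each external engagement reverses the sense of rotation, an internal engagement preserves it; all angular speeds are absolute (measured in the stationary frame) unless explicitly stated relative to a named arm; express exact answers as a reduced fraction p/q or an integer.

class = fixed-axis compound train [6 meshes; 6 ratios multiply, 6 sense flips]
mesh 1 [65T→40T]: running ratio 13/8, sense −
mesh 2 [54T→74T]: running ratio 351/296, sense +
mesh 3 [70T→57T]: running ratio 4095/2812, sense −
mesh 4 [34T→13T]: running ratio 5355/1406, sense +
mesh 5 [27T→27T]: running ratio 5355/1406, sense −
mesh 6 [27T→35T]: running ratio 4131/1406, sense +
ω_out/ω_in = 4131/1406

4131/1406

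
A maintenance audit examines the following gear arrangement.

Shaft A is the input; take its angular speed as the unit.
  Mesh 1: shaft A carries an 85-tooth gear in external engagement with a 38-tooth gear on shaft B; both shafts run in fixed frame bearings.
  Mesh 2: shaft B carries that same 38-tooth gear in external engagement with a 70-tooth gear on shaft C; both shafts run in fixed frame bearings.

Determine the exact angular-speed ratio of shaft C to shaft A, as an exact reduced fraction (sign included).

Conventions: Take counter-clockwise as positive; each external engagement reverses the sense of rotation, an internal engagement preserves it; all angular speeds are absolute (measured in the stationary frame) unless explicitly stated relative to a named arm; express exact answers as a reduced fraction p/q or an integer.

class = fixed-axis compound train [2 meshes; 2 ratios multiply, 2 sense flips]
mesh 1 [85T→38T]: running ratio 85/38, sense −
mesh 2 [38T→70T]: running ratio 17/14, sense +
ω_out/ω_in = 17/14

17/14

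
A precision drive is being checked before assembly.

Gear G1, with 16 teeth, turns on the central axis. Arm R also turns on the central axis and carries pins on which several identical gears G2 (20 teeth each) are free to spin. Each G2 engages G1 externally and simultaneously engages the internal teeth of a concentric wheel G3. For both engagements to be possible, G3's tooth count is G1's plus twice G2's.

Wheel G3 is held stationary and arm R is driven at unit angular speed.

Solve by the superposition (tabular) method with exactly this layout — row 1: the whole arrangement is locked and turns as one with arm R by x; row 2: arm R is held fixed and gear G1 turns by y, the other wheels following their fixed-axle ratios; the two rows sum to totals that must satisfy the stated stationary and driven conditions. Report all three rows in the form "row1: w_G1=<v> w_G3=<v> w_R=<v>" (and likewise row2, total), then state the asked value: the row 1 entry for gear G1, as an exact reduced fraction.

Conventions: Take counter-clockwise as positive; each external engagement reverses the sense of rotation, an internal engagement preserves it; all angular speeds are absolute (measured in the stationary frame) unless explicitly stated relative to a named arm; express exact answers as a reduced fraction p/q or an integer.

planetary set (16T centre, 20T on arm, 56T internal) — Willis relation
row 1 — lock + rotate with arm: ω_sun = ω_ring = ω_arm = x
superposition row 2 [arm held]: sun y, ring −(16/56)·y, arm 0
boundary: total ω_ring = x − (16/56)·y = 0 and total ω_arm = x = 1  ⇒  y = 7/2, x = 1
row 2 ring = −(16/56)·7/2 = -1
totals (row 1 + row 2): sun 1 + 7/2 = 9/2, ring 1 + (-1) = 0, arm 1 + 0 = 1
asked cell (row1, sun) = 1

row1: w_G1=1 w_G3=1 w_R=1
row2: w_G1=7/2 w_G3=-1 w_R=0
total: w_G1=9/2 w_G3=0 w_R=1
asked value: 1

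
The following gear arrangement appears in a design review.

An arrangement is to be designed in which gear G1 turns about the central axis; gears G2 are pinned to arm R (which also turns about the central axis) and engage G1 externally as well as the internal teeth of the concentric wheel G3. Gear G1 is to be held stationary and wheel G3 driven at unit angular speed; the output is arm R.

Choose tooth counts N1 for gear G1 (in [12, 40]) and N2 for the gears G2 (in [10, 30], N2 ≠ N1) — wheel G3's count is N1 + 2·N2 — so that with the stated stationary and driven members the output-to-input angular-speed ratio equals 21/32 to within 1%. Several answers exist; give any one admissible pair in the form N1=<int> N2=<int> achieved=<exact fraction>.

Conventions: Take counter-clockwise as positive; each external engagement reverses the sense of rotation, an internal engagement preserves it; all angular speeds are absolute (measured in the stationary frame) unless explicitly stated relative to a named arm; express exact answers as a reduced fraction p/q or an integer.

N1=22 N2=10 achieved=21/32

design class (target 21/32): planetary set
Willis with ω_sun = 0: ω_arm/ω_ring = N3/(N1+N3); set equal to 21/32  ⇒  N3/N1 = (21/32)/(1 − 21/32) = 21/11
N3 = N1 + 2·N2  ⇒  N2/N1 = (N3/N1 − 1)/2 = (21/11 − 1)/2 = 5/11
smallest multiple with N1 ≥ 12 and N2 ≥ 10: k = 2  ⇒  N1 = 2·11 = 22, N2 = 2·5 = 10 (N1 ≤ 40, N2 ≤ 30, N2 ≠ N1 ✓), N3 = 22 + 2·10 = 42
check: N3/(N1+N3) with N1 = 22, N3 = 42 gives 21/32; |achieved − target| = 0 ≤ 21/3200 ✓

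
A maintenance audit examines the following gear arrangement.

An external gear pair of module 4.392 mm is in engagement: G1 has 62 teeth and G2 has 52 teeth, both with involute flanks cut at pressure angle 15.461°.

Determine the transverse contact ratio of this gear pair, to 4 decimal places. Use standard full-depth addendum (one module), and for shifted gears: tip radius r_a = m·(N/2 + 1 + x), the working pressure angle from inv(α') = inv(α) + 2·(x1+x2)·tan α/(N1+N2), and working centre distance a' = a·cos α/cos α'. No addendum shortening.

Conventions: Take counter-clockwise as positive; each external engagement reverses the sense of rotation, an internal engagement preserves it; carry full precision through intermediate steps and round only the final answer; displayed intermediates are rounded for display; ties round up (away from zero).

2.0856

class = single-mesh tooth geometry [involute pair 62T × 52T, m = 4.392]
base radii: r_b1 = 131.224950, r_b2 = 110.059635
tip radii: r_a1 = 140.544000, r_a2 = 118.584000
no profile shift: α' = α, a' = a
action lengths: √(r_a1²−r_b1²) = 50.325228, √(r_a2²−r_b2²) = 44.147953
base pitch p_b = π·m·cos α = 13.298559
CR = (50.325228 + 44.147953 − 250.344000·sin 15.46100°)/13.298559 = 2.085630
contact ratio ≈ 2.0856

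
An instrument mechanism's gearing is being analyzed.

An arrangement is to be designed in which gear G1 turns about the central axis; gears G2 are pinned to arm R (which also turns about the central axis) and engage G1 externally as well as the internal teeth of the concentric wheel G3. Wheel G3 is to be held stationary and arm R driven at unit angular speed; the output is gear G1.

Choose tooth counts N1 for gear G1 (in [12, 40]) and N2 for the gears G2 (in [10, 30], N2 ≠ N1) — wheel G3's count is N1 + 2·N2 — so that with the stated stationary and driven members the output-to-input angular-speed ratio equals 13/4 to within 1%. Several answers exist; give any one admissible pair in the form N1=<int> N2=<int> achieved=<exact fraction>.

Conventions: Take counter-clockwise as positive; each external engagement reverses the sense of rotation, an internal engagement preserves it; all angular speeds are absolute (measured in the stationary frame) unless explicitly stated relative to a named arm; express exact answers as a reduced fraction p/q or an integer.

class = planetary set [ratio 13/4 wanted; Willis about the carrier]
Willis with ω_ring = 0: ω_sun/ω_arm = (N1+N3)/N1; set equal to 13/4  ⇒  N3/N1 = 13/4 − 1 = 9/4
N3 = N1 + 2·N2  ⇒  N2/N1 = (N3/N1 − 1)/2 = (9/4 − 1)/2 = 5/8
smallest multiple with N1 ≥ 12 and N2 ≥ 10: k = 2  ⇒  N1 = 2·8 = 16, N2 = 2·5 = 10 (N1 ≤ 40, N2 ≤ 30, N2 ≠ N1 ✓), N3 = 16 + 2·10 = 36
check: (N1+N3)/N1 with N1 = 16, N3 = 36 gives 13/4; |achieved − target| = 0 ≤ 13/400 ✓

N1=16 N2=10 achieved=13/4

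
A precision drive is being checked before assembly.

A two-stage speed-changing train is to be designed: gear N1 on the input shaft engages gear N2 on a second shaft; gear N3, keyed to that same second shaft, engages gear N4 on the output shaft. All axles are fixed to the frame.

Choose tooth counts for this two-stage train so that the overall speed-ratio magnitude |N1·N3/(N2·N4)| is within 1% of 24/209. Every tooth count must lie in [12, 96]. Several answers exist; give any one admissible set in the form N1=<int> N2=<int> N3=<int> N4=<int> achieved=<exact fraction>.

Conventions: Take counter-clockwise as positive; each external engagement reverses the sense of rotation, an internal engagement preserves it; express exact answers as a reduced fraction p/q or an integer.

N1=12 N2=19 N3=12 N4=66 achieved=24/209

design class (target 24/209): fixed-axis compound train
target = 24/209 in lowest terms: an exact hit needs N1·N3 = k·24 and N2·N4 = k·209 for one integer k, every count in [12, 96]; additionally prefer no 1:1 stage (N1 ≠ N2, N3 ≠ N4)
k = 1…5: no 1:1-free in-range split of k·24 and k·209 into factor pairs; take k = 6
k = 6: N1·N3 = 144 = 12·12, N2·N4 = 1254 = 19·66
achieved = 12·12/(19·66) = 24/209; |achieved − target| = 0 ≤ 6/5225 ✓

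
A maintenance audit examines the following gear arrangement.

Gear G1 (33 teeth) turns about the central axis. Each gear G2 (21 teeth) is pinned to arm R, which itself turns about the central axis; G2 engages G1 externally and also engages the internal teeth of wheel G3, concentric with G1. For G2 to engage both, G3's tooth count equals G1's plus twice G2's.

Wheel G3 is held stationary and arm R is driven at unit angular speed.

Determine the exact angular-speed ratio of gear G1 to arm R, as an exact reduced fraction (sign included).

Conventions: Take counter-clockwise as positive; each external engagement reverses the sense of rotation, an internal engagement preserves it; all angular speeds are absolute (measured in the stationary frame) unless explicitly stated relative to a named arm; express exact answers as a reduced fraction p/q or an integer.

topology: planetary set — G1 33T / G2 21T / G3 75T, arm = carrier (Willis)
ring teeth: 33 + 2·21 = 75
33(ω_sun−ω_arm) = −75(ω_ring−ω_arm),  ω_ring = 0, ω_arm = 1
ω_sun = 1 − (75/33)(0−1) = 36/11
ω_out/ω_in = 36/11

36/11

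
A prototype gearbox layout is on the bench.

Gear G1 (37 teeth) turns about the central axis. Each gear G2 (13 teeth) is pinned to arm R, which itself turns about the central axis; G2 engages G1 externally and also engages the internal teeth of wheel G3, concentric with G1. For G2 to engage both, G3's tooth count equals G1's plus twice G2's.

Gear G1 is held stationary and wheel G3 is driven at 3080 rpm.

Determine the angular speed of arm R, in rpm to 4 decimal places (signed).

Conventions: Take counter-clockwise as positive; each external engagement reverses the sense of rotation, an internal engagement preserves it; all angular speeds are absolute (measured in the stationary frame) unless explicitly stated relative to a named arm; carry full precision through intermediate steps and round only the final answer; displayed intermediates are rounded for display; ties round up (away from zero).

+1940.4000 rpm

class = planetary set [G3 = 37+2·13 = 63; Willis about the carrier]
normalise by the input: solve with ω_ring = 1, then scale by 3080 rpm
ring teeth: 37 + 2·13 = 63
37(ω_sun−ω_arm) = −63(ω_ring−ω_arm),  ω_sun = 0, ω_ring = 1
37(0−ω_arm) = −63(1−ω_arm)  ⇒  100·ω_arm = 63  ⇒  ω_arm = 63/100
scale: ω_arm = 63/100 × 3080 rpm = +1940.4000 rpm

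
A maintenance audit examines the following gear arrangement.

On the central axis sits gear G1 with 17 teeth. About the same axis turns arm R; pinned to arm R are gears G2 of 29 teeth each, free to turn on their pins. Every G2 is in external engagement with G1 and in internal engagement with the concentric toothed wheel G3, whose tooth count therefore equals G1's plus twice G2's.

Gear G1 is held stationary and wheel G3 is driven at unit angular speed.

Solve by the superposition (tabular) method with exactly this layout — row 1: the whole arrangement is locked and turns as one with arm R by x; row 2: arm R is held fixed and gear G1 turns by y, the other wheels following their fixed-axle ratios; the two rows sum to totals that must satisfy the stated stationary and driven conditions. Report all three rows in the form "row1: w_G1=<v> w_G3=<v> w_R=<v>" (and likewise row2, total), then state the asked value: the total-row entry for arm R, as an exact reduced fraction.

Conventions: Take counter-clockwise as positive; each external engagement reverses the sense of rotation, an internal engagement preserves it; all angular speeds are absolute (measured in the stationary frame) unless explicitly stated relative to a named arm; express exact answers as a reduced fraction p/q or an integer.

row1: w_G1=75/92 w_G3=75/92 w_R=75/92
row2: w_G1=-75/92 w_G3=17/92 w_R=0
total: w_G1=0 w_G3=1 w_R=75/92
asked value: 75/92

planetary set (17T centre, 29T on arm, 75T internal) — Willis relation
row 1: whole set turns with the arm by x
row 2 — arm fixed, fixed-axis ratios: sun y, ring −(17/75)·y, arm 0
boundary: total ω_sun = x + y = 0 and total ω_ring = x − (17/75)·y = 1  ⇒  y = -75/92, x = 75/92
row 2 ring = −(17/75)·(-75/92) = 17/92
totals (row 1 + row 2): sun 75/92 + (-75/92) = 0, ring 75/92 + 17/92 = 1, arm 75/92 + 0 = 75/92
asked cell (total, arm) = 75/92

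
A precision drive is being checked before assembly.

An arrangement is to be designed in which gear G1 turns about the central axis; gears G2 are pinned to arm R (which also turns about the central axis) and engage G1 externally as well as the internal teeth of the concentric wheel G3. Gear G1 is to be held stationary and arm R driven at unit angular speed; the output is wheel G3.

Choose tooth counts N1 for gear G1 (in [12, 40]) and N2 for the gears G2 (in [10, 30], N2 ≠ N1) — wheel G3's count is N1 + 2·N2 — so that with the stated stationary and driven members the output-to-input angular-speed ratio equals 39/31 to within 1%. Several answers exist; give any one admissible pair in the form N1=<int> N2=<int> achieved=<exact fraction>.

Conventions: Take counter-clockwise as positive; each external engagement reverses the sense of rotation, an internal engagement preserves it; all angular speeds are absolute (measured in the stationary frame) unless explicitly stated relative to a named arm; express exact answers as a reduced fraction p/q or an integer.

topology: planetary set — design target 39/31, arm = carrier (Willis)
Willis with ω_sun = 0: ω_ring/ω_arm = (N1+N3)/N3; set equal to 39/31  ⇒  N3/N1 = 1/(39/31 − 1) = 31/8
N3 = N1 + 2·N2  ⇒  N2/N1 = (N3/N1 − 1)/2 = (31/8 − 1)/2 = 23/16
smallest multiple with N1 ≥ 12 and N2 ≥ 10: k = 1  ⇒  N1 = 1·16 = 16, N2 = 1·23 = 23 (N1 ≤ 40, N2 ≤ 30, N2 ≠ N1 ✓), N3 = 16 + 2·23 = 62
check: (N1+N3)/N3 with N1 = 16, N3 = 62 gives 39/31; |achieved − target| = 0 ≤ 39/3100 ✓

N1=16 N2=23 achieved=39/31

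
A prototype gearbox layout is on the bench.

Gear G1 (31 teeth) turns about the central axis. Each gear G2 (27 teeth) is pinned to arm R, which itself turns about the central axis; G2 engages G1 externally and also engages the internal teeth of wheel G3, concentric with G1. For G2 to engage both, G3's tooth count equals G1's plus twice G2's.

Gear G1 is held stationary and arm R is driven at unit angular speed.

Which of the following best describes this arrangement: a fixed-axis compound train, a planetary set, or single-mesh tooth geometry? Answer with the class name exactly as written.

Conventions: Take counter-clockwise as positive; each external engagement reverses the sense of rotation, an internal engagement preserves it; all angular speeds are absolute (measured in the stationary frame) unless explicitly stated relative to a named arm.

class = planetary set [G3 = 31+2·27 = 85; Willis about the carrier]
classification: planetary set

planetary set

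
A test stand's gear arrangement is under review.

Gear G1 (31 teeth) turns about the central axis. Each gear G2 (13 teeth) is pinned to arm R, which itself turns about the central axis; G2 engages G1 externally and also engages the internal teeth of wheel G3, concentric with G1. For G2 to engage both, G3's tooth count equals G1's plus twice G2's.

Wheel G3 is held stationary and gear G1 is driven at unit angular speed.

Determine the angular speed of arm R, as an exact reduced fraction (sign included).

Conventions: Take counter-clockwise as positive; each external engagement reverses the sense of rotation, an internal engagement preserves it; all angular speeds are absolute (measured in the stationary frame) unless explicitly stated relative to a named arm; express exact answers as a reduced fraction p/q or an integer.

recognized (axles ride arm R): planetary set, 31/13/57 teeth
ring teeth: 31 + 2·13 = 57
31(ω_sun−ω_arm) = −57(ω_ring−ω_arm),  ω_ring = 0, ω_sun = 1
31(1−ω_arm) = −57(0−ω_arm)  ⇒  88·ω_arm = 31  ⇒  ω_arm = 31/88
exact speed ratio = 31/88

31/88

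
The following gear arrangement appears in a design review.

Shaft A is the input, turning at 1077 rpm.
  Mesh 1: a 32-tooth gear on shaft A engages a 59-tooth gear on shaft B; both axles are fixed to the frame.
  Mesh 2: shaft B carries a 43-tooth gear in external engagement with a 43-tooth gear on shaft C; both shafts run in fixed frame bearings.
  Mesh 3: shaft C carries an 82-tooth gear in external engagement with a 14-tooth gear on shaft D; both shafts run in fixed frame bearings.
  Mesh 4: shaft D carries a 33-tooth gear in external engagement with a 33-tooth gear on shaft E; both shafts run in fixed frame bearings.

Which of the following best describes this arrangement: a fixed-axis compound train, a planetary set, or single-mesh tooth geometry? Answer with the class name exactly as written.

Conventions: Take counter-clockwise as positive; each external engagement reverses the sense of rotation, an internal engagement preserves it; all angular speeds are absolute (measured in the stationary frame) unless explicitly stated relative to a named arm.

fixed-axis compound train

topology: fixed-axis compound train — 4 meshes, A→E
classification: fixed-axis compound train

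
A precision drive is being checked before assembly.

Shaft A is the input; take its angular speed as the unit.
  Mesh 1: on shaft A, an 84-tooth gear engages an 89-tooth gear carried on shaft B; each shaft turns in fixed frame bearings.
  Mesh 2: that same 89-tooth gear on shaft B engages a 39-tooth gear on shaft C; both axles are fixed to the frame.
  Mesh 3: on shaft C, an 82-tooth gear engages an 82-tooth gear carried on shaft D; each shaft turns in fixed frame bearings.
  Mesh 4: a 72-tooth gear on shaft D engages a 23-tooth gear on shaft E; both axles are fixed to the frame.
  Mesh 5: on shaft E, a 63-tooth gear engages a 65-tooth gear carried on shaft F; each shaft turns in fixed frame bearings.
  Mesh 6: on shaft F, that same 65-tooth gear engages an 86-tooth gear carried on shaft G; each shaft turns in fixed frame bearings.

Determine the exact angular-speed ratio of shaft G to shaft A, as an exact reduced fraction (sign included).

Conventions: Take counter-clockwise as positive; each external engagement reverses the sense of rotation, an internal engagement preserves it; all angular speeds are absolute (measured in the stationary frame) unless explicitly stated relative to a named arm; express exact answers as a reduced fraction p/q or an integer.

63504/12857

class = fixed-axis compound train [6 meshes; 6 ratios multiply, 6 sense flips]
mesh 1 [84T→89T]: running ratio 84/89, sense −
mesh 2 [89T→39T]: running ratio 28/13, sense +
mesh 3 [82T→82T]: running ratio 28/13, sense −
mesh 4 [72T→23T]: running ratio 2016/299, sense +
mesh 5 [63T→65T]: running ratio 127008/19435, sense −
mesh 6 [65T→86T]: running ratio 63504/12857, sense +
ω_out/ω_in = 63504/12857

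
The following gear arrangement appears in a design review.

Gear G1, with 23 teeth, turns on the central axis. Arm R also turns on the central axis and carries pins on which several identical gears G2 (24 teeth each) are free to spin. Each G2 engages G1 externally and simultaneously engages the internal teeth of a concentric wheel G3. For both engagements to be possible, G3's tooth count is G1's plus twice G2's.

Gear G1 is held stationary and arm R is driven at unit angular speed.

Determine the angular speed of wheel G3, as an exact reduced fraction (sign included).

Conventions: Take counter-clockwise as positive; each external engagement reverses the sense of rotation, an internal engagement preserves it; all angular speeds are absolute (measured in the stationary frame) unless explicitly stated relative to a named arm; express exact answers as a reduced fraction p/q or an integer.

94/71

recognized (axles ride arm R): planetary set, 23/24/71 teeth
ring teeth: 23 + 2·24 = 71
23(ω_sun−ω_arm) = −71(ω_ring−ω_arm),  ω_sun = 0, ω_arm = 1
ω_ring = 1 − (23/71)(0−1) = 94/71
exact speed ratio = 94/71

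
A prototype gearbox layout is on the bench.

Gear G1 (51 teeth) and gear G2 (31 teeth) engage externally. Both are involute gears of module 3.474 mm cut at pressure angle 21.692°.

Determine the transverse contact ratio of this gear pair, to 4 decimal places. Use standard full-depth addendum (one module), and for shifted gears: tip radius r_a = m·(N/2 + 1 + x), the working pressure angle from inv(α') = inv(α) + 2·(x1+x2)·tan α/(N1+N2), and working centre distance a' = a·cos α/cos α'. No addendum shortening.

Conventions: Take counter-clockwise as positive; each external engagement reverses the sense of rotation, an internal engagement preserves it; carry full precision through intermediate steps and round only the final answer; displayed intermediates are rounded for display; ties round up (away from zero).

1.6321

class = single-mesh tooth geometry [involute pair 51T × 31T, m = 3.474]
base radii: r_b1 = 82.313640, r_b2 = 50.033781
tip radii: r_a1 = 92.061000, r_a2 = 57.321000
no profile shift: α' = α, a' = a
action lengths: √(r_a1²−r_b1²) = 41.227326, √(r_a2²−r_b2²) = 27.969945
base pitch p_b = π·m·cos α = 10.141017
CR = (41.227326 + 27.969945 − 142.434000·sin 21.69200°)/10.141017 = 1.632109
contact ratio ≈ 1.6321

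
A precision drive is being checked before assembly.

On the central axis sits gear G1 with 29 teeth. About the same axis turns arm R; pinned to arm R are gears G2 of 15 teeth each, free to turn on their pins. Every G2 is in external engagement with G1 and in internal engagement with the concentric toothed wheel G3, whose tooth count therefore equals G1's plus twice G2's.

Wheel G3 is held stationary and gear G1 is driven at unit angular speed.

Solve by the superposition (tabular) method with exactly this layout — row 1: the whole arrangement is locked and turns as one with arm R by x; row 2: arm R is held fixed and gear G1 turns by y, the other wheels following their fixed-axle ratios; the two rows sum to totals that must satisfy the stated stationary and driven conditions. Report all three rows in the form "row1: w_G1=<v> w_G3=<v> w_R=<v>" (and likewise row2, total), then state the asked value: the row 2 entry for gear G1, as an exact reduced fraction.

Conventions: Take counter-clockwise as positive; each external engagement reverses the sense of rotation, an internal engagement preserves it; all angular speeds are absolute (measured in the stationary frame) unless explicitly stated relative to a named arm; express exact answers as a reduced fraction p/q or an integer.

row1: w_G1=29/88 w_G3=29/88 w_R=29/88
row2: w_G1=59/88 w_G3=-29/88 w_R=0
total: w_G1=1 w_G3=0 w_R=29/88
asked value: 59/88

class = planetary set [G3 = 29+2·15 = 59; Willis about the carrier]
superposition row 1 [locked train]: every member turns x
row 2: sun turns y, ring = −(29/59)·y, arm 0
boundary: total ω_ring = x − (29/59)·y = 0 and total ω_sun = x + y = 1  ⇒  y = 59/88, x = 29/88
row 2 ring = −(29/59)·59/88 = -29/88
totals (row 1 + row 2): sun 29/88 + 59/88 = 1, ring 29/88 + (-29/88) = 0, arm 29/88 + 0 = 29/88
asked cell (row2, sun) = 59/88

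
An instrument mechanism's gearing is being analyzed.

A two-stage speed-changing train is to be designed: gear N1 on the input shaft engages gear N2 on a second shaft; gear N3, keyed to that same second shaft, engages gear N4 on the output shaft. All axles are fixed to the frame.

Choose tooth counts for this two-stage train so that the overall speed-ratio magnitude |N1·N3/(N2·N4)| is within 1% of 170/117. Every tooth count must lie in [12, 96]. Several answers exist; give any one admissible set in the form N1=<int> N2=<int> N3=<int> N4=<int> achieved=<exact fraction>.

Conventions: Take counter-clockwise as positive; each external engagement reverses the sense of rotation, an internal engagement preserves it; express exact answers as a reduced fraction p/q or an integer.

class = fixed-axis compound train [2-stage, 170/117 wanted]
target = 170/117 in lowest terms: an exact hit needs N1·N3 = k·170 and N2·N4 = k·117 for one integer k, every count in [12, 96]; additionally prefer no 1:1 stage (N1 ≠ N2, N3 ≠ N4)
k = 1: no 1:1-free in-range split of k·170 and k·117 into factor pairs; take k = 2
k = 2: N1·N3 = 340 = 17·20, N2·N4 = 234 = 13·18
achieved = 17·20/(13·18) = 170/117; |achieved − target| = 0 ≤ 17/1170 ✓

N1=17 N2=13 N3=20 N4=18 achieved=170/117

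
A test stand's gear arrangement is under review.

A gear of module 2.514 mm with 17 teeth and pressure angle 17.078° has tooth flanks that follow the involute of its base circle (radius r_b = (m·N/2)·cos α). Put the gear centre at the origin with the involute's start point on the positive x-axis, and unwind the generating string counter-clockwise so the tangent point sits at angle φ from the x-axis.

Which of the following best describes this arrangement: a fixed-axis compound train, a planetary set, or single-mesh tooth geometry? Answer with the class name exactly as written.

single-mesh tooth geometry

class = single-mesh tooth geometry [base-circle involute, m = 2.514, 17T]
classification: single-mesh tooth geometry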